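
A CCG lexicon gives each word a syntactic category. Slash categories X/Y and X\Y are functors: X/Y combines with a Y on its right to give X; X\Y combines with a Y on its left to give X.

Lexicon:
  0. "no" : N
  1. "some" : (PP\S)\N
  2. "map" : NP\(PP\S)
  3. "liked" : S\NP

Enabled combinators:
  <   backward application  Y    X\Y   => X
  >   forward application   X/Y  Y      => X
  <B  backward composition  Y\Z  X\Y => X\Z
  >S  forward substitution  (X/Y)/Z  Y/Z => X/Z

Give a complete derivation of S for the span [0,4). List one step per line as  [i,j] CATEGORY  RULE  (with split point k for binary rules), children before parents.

[0,1] N  lex  "no"
[1,2] (PP\S)\N  lex  "some"
[2,3] NP\(PP\S)  lex  "map"
[1,3] NP\N  <B  k=2
[0,3] NP  <  k=1
[3,4] S\NP  lex  "liked"
[0,4] S  <  k=3

[0,4] S   <
  [0,3] NP   <
    [0,1] "no" : N
    [1,3] NP\N   <B
      [1,2] "some" : (PP\S)\N
      [2,3] "map" : NP\(PP\S)
  [3,4] "liked" : S\NP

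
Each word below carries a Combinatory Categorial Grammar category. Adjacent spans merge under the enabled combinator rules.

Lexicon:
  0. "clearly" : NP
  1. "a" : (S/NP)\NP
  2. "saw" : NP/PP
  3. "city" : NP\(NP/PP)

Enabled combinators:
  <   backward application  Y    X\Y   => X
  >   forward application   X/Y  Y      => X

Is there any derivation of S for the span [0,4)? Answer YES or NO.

YES

[0,4] S   >
  [0,2] S/NP   <
    [0,1] "clearly" : NP
    [1,2] "a" : (S/NP)\NP
  [2,4] NP   <
    [2,3] "saw" : NP/PP
    [3,4] "city" : NP\(NP/PP)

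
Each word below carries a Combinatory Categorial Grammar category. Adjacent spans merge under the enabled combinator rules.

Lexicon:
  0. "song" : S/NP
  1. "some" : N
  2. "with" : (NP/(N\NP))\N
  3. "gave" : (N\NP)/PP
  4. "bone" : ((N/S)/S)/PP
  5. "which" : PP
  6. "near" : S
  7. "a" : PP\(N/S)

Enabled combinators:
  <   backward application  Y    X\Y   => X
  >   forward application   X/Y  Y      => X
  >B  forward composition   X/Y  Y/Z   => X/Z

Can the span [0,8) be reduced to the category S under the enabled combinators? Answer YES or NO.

[0,8] S   >
  [0,4] S/PP   >B
    [0,1] "song" : S/NP
    [1,4] NP/PP   >B
      [1,3] NP/(N\NP)   <
        [1,2] "some" : N
        [2,3] "with" : (NP/(N\NP))\N
      [3,4] "gave" : (N\NP)/PP
  [4,8] PP   <
    [4,7] N/S   >
      [4,6] (N/S)/S   >
        [4,5] "bone" : ((N/S)/S)/PP
        [5,6] "which" : PP
      [6,7] "near" : S
    [7,8] "a" : PP\(N/S)

YES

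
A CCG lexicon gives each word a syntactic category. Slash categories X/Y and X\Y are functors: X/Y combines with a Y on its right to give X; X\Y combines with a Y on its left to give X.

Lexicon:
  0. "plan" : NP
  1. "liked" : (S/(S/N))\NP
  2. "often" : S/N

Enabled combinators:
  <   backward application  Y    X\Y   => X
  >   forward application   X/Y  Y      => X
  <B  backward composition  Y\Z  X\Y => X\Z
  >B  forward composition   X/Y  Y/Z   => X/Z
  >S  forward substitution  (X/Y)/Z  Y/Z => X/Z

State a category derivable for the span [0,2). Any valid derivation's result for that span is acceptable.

[0,3] S   >
  [0,2] S/(S/N)   <
    [0,1] "plan" : NP
    [1,2] "liked" : (S/(S/N))\NP
  [2,3] "often" : S/N

S/(S/N)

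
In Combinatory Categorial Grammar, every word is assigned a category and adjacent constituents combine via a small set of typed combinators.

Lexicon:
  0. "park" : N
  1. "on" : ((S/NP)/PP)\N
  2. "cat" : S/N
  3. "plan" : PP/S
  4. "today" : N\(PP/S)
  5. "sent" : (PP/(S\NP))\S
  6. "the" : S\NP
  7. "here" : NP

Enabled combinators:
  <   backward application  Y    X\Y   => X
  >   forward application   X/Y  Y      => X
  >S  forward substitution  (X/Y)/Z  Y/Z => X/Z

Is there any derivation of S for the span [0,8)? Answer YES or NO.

YES

[0,8] S   >
  [0,7] S/NP   >
    [0,2] (S/NP)/PP   <
      [0,1] "park" : N
      [1,2] "on" : ((S/NP)/PP)\N
    [2,7] PP   >
      [2,6] PP/(S\NP)   <
        [2,5] S   >
          [2,3] "cat" : S/N
          [3,5] N   <
            [3,4] "plan" : PP/S
            [4,5] "today" : N\(PP/S)
        [5,6] "sent" : (PP/(S\NP))\S
      [6,7] "the" : S\NP
  [7,8] "here" : NP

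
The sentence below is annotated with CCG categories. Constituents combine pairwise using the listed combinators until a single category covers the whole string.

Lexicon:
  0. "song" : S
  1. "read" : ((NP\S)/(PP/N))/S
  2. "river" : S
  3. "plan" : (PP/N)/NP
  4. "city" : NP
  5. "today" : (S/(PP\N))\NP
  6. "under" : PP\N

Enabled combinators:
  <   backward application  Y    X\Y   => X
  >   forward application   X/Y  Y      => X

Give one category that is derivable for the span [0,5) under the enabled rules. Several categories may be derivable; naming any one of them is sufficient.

[0,7] S   >
  [0,6] S/(PP\N)   <
    [0,5] NP   <
      [0,1] "song" : S
      [1,5] NP\S   >
        [1,3] (NP\S)/(PP/N)   >
          [1,2] "read" : ((NP\S)/(PP/N))/S
          [2,3] "river" : S
        [3,5] PP/N   >
          [3,4] "plan" : (PP/N)/NP
          [4,5] "city" : NP
    [5,6] "today" : (S/(PP\N))\NP
  [6,7] "under" : PP\N

NP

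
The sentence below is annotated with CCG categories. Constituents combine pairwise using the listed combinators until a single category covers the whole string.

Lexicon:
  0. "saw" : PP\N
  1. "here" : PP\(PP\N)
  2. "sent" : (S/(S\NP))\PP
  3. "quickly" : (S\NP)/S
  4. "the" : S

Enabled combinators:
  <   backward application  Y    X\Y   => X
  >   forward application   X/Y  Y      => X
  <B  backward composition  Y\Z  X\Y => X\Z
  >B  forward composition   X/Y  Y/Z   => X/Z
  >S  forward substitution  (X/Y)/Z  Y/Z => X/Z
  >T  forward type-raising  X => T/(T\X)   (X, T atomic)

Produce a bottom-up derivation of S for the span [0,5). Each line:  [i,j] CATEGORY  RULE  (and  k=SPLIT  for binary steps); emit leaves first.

[0,5] S   >
  [0,3] S/(S\NP)   <
    [0,2] PP   <
      [0,1] "saw" : PP\N
      [1,2] "here" : PP\(PP\N)
    [2,3] "sent" : (S/(S\NP))\PP
  [3,5] S\NP   >
    [3,4] "quickly" : (S\NP)/S
    [4,5] "the" : S

[0,1] PP\N  lex  "saw"
[1,2] PP\(PP\N)  lex  "here"
[0,2] PP  <  k=1
[2,3] (S/(S\NP))\PP  lex  "sent"
[0,3] S/(S\NP)  <  k=2
[3,4] (S\NP)/S  lex  "quickly"
[4,5] S  lex  "the"
[3,5] S\NP  >  k=4
[0,5] S  >  k=3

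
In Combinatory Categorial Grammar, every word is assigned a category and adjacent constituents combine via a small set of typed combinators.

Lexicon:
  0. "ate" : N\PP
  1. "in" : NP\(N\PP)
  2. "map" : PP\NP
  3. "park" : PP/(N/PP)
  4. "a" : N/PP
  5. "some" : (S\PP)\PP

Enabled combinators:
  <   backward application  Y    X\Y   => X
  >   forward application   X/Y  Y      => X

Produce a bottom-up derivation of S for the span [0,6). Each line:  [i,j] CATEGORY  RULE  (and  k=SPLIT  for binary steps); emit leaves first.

[0,1] N\PP  lex  "ate"
[1,2] NP\(N\PP)  lex  "in"
[0,2] NP  <  k=1
[2,3] PP\NP  lex  "map"
[0,3] PP  <  k=2
[3,4] PP/(N/PP)  lex  "park"
[4,5] N/PP  lex  "a"
[3,5] PP  >  k=4
[5,6] (S\PP)\PP  lex  "some"
[3,6] S\PP  <  k=5
[0,6] S  <  k=3

[0,6] S   <
  [0,3] PP   <
    [0,2] NP   <
      [0,1] "ate" : N\PP
      [1,2] "in" : NP\(N\PP)
    [2,3] "map" : PP\NP
  [3,6] S\PP   <
    [3,5] PP   >
      [3,4] "park" : PP/(N/PP)
      [4,5] "a" : N/PP
    [5,6] "some" : (S\PP)\PP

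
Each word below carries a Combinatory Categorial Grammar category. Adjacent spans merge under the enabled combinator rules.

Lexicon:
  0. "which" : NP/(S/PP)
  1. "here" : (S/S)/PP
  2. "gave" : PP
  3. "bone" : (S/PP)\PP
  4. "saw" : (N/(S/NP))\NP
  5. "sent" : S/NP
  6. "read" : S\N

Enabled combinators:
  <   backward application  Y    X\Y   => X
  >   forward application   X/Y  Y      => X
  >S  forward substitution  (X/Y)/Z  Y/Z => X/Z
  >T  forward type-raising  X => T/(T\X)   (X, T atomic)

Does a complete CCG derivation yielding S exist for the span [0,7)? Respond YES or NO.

YES

[0,7] S   <
  [0,6] N   >
    [0,5] N/(S/NP)   <
      [0,4] NP   >
        [0,1] "which" : NP/(S/PP)
        [1,4] S/PP   >S
          [1,2] "here" : (S/S)/PP
          [2,4] S/PP   <
            [2,3] "gave" : PP
            [3,4] "bone" : (S/PP)\PP
      [4,5] "saw" : (N/(S/NP))\NP
    [5,6] "sent" : S/NP
  [6,7] "read" : S\N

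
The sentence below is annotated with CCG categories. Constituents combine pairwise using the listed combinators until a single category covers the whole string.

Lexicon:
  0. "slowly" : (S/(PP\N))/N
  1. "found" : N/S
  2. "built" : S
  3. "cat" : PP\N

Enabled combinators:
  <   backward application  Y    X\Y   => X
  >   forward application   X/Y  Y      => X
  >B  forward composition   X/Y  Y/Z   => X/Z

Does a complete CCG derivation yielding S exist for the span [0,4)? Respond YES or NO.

[0,4] S   >
  [0,3] S/(PP\N)   >
    [0,1] "slowly" : (S/(PP\N))/N
    [1,3] N   >
      [1,2] "found" : N/S
      [2,3] "built" : S
  [3,4] "cat" : PP\N

YES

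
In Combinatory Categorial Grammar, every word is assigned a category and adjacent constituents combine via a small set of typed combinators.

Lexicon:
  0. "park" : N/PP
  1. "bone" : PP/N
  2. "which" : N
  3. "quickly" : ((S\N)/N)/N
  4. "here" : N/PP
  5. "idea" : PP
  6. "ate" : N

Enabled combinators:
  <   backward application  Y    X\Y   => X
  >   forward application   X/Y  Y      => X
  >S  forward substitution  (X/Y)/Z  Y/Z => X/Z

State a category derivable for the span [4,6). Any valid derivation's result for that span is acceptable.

[0,7] S   <
  [0,3] N   >
    [0,1] "park" : N/PP
    [1,3] PP   >
      [1,2] "bone" : PP/N
      [2,3] "which" : N
  [3,7] S\N   >
    [3,6] (S\N)/N   >
      [3,4] "quickly" : ((S\N)/N)/N
      [4,6] N   >
        [4,5] "here" : N/PP
        [5,6] "idea" : PP
    [6,7] "ate" : N

N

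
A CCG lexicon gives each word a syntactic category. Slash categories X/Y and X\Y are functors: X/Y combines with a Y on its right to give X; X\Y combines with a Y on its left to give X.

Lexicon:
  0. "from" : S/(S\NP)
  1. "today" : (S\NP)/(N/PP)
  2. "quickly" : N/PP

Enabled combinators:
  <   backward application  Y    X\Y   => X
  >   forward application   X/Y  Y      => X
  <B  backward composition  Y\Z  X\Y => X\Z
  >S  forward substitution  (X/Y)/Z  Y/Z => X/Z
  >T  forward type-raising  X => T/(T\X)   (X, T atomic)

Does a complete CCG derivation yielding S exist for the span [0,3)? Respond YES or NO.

[0,3] S   >
  [0,1] "from" : S/(S\NP)
  [1,3] S\NP   >
    [1,2] "today" : (S\NP)/(N/PP)
    [2,3] "quickly" : N/PP

YES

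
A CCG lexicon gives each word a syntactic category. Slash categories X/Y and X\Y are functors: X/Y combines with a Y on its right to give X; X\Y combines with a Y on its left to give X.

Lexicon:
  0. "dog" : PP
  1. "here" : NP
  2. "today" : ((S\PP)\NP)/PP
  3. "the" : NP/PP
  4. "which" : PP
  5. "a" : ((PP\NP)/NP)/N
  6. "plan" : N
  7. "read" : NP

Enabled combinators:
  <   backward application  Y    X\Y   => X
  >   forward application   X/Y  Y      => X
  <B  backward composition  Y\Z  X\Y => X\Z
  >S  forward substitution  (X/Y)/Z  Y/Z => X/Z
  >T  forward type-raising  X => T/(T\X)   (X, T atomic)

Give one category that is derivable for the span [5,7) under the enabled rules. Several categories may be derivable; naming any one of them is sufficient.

[0,8] S   <
  [0,1] "dog" : PP
  [1,8] S\PP   <
    [1,2] "here" : NP
    [2,8] (S\PP)\NP   >
      [2,3] "today" : ((S\PP)\NP)/PP
      [3,8] PP   <
        [3,5] NP   >
          [3,4] "the" : NP/PP
          [4,5] "which" : PP
        [5,8] PP\NP   >
          [5,7] (PP\NP)/NP   >
            [5,6] "a" : ((PP\NP)/NP)/N
            [6,7] "plan" : N
          [7,8] "read" : NP

(PP\NP)/NP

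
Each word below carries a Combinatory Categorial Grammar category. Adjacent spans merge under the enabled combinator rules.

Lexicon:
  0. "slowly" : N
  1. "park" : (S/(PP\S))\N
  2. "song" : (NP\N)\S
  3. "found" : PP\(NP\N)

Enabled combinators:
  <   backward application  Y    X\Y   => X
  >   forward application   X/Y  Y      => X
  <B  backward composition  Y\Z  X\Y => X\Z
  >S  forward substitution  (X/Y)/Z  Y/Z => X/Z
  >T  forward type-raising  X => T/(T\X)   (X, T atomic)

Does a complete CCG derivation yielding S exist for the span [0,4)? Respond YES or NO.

[0,4] S   >
  [0,2] S/(PP\S)   <
    [0,1] "slowly" : N
    [1,2] "park" : (S/(PP\S))\N
  [2,4] PP\S   <B
    [2,3] "song" : (NP\N)\S
    [3,4] "found" : PP\(NP\N)

YES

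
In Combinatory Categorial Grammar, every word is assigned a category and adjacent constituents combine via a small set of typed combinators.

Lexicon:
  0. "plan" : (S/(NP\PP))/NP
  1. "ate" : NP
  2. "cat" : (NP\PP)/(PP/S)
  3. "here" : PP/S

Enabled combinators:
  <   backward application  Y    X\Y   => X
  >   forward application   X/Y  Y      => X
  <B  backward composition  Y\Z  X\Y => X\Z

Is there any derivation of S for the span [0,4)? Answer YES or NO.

YES

[0,4] S   >
  [0,2] S/(NP\PP)   >
    [0,1] "plan" : (S/(NP\PP))/NP
    [1,2] "ate" : NP
  [2,4] NP\PP   >
    [2,3] "cat" : (NP\PP)/(PP/S)
    [3,4] "here" : PP/S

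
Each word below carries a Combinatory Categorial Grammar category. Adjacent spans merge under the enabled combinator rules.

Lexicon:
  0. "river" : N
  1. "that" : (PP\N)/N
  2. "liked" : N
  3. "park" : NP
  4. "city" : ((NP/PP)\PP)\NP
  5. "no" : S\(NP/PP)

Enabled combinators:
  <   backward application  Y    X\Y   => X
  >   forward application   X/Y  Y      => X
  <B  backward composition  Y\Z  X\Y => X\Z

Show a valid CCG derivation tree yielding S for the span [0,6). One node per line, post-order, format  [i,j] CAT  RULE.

[0,1] N  lex  "river"
[1,2] (PP\N)/N  lex  "that"
[2,3] N  lex  "liked"
[1,3] PP\N  >  k=2
[0,3] PP  <  k=1
[3,4] NP  lex  "park"
[4,5] ((NP/PP)\PP)\NP  lex  "city"
[3,5] (NP/PP)\PP  <  k=4
[0,5] NP/PP  <  k=3
[5,6] S\(NP/PP)  lex  "no"
[0,6] S  <  k=5

[0,6] S   <
  [0,5] NP/PP   <
    [0,3] PP   <
      [0,1] "river" : N
      [1,3] PP\N   >
        [1,2] "that" : (PP\N)/N
        [2,3] "liked" : N
    [3,5] (NP/PP)\PP   <
      [3,4] "park" : NP
      [4,5] "city" : ((NP/PP)\PP)\NP
  [5,6] "no" : S\(NP/PP)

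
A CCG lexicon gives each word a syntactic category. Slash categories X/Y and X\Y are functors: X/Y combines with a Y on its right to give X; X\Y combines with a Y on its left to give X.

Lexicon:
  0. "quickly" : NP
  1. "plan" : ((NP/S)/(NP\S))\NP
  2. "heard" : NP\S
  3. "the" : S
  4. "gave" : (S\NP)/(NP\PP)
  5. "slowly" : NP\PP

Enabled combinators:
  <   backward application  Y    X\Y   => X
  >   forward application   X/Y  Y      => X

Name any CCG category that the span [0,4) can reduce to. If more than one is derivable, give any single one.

NP

[0,6] S   <
  [0,4] NP   >
    [0,3] NP/S   >
      [0,2] (NP/S)/(NP\S)   <
        [0,1] "quickly" : NP
        [1,2] "plan" : ((NP/S)/(NP\S))\NP
      [2,3] "heard" : NP\S
    [3,4] "the" : S
  [4,6] S\NP   >
    [4,5] "gave" : (S\NP)/(NP\PP)
    [5,6] "slowly" : NP\PP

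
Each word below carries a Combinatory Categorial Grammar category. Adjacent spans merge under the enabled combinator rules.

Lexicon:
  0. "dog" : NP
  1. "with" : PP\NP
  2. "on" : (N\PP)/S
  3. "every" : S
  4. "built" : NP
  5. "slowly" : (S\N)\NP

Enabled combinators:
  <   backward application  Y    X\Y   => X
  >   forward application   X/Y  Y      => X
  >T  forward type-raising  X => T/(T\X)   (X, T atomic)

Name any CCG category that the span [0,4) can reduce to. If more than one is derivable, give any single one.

[0,6] S   <
  [0,4] N   <
    [0,2] PP   >
      [0,1] PP/(PP\NP)   >T
        [0,1] "dog" : NP
      [1,2] "with" : PP\NP
    [2,4] N\PP   >
      [2,3] "on" : (N\PP)/S
      [3,4] "every" : S
  [4,6] S\N   <
    [4,5] "built" : NP
    [5,6] "slowly" : (S\N)\NP

N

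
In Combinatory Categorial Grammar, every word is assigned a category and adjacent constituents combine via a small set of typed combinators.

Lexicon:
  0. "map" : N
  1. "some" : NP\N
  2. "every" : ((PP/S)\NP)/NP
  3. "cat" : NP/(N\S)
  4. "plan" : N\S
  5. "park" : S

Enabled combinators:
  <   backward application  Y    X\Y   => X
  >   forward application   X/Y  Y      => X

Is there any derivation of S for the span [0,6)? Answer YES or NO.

N NP\N ((PP/S)\NP)/NP NP/(N\S) N\S S
CKY chart[0,6] = {PP}; S ∉ chart

NO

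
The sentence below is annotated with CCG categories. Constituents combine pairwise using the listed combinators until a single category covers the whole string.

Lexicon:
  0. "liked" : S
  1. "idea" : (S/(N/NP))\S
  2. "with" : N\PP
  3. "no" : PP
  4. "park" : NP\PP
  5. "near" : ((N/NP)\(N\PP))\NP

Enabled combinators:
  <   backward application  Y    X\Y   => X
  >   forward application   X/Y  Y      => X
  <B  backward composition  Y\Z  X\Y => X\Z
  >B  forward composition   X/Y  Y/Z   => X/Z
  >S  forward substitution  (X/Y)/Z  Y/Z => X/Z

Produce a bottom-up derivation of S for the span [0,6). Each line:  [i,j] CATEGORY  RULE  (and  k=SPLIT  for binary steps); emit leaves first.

[0,1] S  lex  "liked"
[1,2] (S/(N/NP))\S  lex  "idea"
[0,2] S/(N/NP)  <  k=1
[2,3] N\PP  lex  "with"
[3,4] PP  lex  "no"
[4,5] NP\PP  lex  "park"
[3,5] NP  <  k=4
[5,6] ((N/NP)\(N\PP))\NP  lex  "near"
[3,6] (N/NP)\(N\PP)  <  k=5
[2,6] N/NP  <  k=3
[0,6] S  >  k=2

[0,6] S   >
  [0,2] S/(N/NP)   <
    [0,1] "liked" : S
    [1,2] "idea" : (S/(N/NP))\S
  [2,6] N/NP   <
    [2,3] "with" : N\PP
    [3,6] (N/NP)\(N\PP)   <
      [3,5] NP   <
        [3,4] "no" : PP
        [4,5] "park" : NP\PP
      [5,6] "near" : ((N/NP)\(N\PP))\NP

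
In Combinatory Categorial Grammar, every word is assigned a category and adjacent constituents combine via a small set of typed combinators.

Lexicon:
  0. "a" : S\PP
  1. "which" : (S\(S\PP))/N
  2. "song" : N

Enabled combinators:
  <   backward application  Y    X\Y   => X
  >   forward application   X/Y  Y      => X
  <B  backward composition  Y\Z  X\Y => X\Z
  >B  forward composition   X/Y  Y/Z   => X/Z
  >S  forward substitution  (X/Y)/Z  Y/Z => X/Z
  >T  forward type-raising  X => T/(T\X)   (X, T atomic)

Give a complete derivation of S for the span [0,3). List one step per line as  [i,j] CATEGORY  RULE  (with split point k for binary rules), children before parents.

[0,1] S\PP  lex  "a"
[1,2] (S\(S\PP))/N  lex  "which"
[2,3] N  lex  "song"
[1,3] S\(S\PP)  >  k=2
[0,3] S  <  k=1

[0,3] S   <
  [0,1] "a" : S\PP
  [1,3] S\(S\PP)   >
    [1,2] "which" : (S\(S\PP))/N
    [2,3] "song" : N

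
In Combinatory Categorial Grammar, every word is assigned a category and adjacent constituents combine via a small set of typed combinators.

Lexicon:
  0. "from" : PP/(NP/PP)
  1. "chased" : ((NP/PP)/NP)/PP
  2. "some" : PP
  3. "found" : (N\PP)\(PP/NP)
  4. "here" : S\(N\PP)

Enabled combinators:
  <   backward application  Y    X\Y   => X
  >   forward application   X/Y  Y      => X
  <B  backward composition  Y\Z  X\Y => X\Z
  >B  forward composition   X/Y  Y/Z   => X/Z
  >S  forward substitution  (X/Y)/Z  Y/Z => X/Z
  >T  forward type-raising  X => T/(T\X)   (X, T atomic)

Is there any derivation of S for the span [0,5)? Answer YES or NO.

[0,5] S   <
  [0,4] N\PP   <
    [0,3] PP/NP   >B
      [0,1] "from" : PP/(NP/PP)
      [1,3] (NP/PP)/NP   >
        [1,2] "chased" : ((NP/PP)/NP)/PP
        [2,3] "some" : PP
    [3,4] "found" : (N\PP)\(PP/NP)
  [4,5] "here" : S\(N\PP)

YES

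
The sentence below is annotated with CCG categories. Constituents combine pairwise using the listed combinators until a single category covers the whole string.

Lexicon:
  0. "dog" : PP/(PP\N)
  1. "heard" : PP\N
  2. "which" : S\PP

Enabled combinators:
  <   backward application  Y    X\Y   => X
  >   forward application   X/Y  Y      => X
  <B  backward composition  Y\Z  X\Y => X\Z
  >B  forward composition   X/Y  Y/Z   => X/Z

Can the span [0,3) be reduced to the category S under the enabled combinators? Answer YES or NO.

YES

[0,3] S   <
  [0,2] PP   >
    [0,1] "dog" : PP/(PP\N)
    [1,2] "heard" : PP\N
  [2,3] "which" : S\PP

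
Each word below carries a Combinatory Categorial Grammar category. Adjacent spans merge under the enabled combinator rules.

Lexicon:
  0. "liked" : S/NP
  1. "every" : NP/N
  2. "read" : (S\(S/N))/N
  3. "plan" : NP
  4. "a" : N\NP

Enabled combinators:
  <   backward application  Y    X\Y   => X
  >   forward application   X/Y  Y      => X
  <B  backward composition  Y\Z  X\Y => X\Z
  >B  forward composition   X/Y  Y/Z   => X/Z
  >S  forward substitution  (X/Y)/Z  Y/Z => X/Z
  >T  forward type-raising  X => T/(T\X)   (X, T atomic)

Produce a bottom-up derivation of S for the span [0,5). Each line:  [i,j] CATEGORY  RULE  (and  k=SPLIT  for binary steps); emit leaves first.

[0,5] S   <
  [0,2] S/N   >B
    [0,1] "liked" : S/NP
    [1,2] "every" : NP/N
  [2,5] S\(S/N)   >
    [2,3] "read" : (S\(S/N))/N
    [3,5] N   <
      [3,4] "plan" : NP
      [4,5] "a" : N\NP

[0,1] S/NP  lex  "liked"
[1,2] NP/N  lex  "every"
[0,2] S/N  >B  k=1
[2,3] (S\(S/N))/N  lex  "read"
[3,4] NP  lex  "plan"
[4,5] N\NP  lex  "a"
[3,5] N  <  k=4
[2,5] S\(S/N)  >  k=3
[0,5] S  <  k=2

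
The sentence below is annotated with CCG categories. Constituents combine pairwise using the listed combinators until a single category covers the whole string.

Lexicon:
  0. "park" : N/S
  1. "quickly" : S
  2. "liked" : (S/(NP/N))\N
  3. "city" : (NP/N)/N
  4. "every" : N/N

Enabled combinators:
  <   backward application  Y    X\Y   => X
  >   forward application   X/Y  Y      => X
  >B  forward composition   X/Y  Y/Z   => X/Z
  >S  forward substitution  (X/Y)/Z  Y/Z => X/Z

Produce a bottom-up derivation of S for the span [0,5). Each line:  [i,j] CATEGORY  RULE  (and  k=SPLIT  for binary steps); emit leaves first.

[0,5] S   >
  [0,3] S/(NP/N)   <
    [0,2] N   >
      [0,1] "park" : N/S
      [1,2] "quickly" : S
    [2,3] "liked" : (S/(NP/N))\N
  [3,5] NP/N   >S
    [3,4] "city" : (NP/N)/N
    [4,5] "every" : N/N

[0,1] N/S  lex  "park"
[1,2] S  lex  "quickly"
[0,2] N  >  k=1
[2,3] (S/(NP/N))\N  lex  "liked"
[0,3] S/(NP/N)  <  k=2
[3,4] (NP/N)/N  lex  "city"
[4,5] N/N  lex  "every"
[3,5] NP/N  >S  k=4
[0,5] S  >  k=3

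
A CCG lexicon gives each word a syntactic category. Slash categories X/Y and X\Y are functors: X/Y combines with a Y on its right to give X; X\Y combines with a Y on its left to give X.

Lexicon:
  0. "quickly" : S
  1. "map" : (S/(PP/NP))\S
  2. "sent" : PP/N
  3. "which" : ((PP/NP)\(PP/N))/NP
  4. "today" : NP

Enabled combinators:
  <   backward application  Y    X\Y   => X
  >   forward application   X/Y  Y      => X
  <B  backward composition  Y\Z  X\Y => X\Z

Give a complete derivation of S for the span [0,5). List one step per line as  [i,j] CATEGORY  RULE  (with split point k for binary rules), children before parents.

[0,1] S  lex  "quickly"
[1,2] (S/(PP/NP))\S  lex  "map"
[0,2] S/(PP/NP)  <  k=1
[2,3] PP/N  lex  "sent"
[3,4] ((PP/NP)\(PP/N))/NP  lex  "which"
[4,5] NP  lex  "today"
[3,5] (PP/NP)\(PP/N)  >  k=4
[2,5] PP/NP  <  k=3
[0,5] S  >  k=2

[0,5] S   >
  [0,2] S/(PP/NP)   <
    [0,1] "quickly" : S
    [1,2] "map" : (S/(PP/NP))\S
  [2,5] PP/NP   <
    [2,3] "sent" : PP/N
    [3,5] (PP/NP)\(PP/N)   >
      [3,4] "which" : ((PP/NP)\(PP/N))/NP
      [4,5] "today" : NP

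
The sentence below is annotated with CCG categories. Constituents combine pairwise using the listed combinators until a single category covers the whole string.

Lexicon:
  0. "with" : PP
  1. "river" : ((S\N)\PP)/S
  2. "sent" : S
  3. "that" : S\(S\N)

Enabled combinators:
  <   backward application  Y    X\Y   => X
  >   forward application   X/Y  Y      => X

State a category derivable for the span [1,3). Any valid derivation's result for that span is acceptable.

[0,4] S   <
  [0,3] S\N   <
    [0,1] "with" : PP
    [1,3] (S\N)\PP   >
      [1,2] "river" : ((S\N)\PP)/S
      [2,3] "sent" : S
  [3,4] "that" : S\(S\N)

(S\N)\PP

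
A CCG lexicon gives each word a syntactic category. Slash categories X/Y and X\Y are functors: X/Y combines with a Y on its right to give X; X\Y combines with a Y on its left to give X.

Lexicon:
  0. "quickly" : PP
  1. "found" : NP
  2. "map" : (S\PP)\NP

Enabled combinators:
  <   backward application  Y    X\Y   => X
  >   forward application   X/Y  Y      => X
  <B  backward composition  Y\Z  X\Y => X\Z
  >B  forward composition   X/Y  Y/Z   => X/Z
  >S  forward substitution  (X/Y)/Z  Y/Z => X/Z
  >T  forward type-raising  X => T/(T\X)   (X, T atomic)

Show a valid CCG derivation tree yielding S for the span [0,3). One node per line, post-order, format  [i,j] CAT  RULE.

[0,1] PP  lex  "quickly"
[1,2] NP  lex  "found"
[2,3] (S\PP)\NP  lex  "map"
[1,3] S\PP  <  k=2
[0,3] S  <  k=1

[0,3] S   <
  [0,1] "quickly" : PP
  [1,3] S\PP   <
    [1,2] "found" : NP
    [2,3] "map" : (S\PP)\NP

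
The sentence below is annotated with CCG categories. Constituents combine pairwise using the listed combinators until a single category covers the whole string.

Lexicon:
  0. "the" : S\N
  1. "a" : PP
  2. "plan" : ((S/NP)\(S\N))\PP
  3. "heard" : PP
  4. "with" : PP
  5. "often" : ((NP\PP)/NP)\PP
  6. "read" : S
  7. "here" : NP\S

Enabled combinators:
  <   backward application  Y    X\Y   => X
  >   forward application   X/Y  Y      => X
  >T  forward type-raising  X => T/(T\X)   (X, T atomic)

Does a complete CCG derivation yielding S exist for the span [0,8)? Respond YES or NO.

YES

[0,8] S   >
  [0,3] S/NP   <
    [0,1] "the" : S\N
    [1,3] (S/NP)\(S\N)   <
      [1,2] "a" : PP
      [2,3] "plan" : ((S/NP)\(S\N))\PP
  [3,8] NP   <
    [3,4] "heard" : PP
    [4,8] NP\PP   >
      [4,6] (NP\PP)/NP   <
        [4,5] "with" : PP
        [5,6] "often" : ((NP\PP)/NP)\PP
      [6,8] NP   >
        [6,7] NP/(NP\S)   >T
          [6,7] "read" : S
        [7,8] "here" : NP\S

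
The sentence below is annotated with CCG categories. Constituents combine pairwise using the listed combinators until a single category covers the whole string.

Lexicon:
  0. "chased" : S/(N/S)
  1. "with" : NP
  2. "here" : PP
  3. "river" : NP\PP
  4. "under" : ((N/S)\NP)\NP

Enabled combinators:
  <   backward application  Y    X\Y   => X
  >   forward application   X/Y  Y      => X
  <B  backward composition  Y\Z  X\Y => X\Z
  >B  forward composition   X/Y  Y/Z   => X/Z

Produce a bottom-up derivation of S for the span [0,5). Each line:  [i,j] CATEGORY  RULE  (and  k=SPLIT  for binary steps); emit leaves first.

[0,1] S/(N/S)  lex  "chased"
[1,2] NP  lex  "with"
[2,3] PP  lex  "here"
[3,4] NP\PP  lex  "river"
[2,4] NP  <  k=3
[4,5] ((N/S)\NP)\NP  lex  "under"
[2,5] (N/S)\NP  <  k=4
[1,5] N/S  <  k=2
[0,5] S  >  k=1

[0,5] S   >
  [0,1] "chased" : S/(N/S)
  [1,5] N/S   <
    [1,2] "with" : NP
    [2,5] (N/S)\NP   <
      [2,4] NP   <
        [2,3] "here" : PP
        [3,4] "river" : NP\PP
      [4,5] "under" : ((N/S)\NP)\NP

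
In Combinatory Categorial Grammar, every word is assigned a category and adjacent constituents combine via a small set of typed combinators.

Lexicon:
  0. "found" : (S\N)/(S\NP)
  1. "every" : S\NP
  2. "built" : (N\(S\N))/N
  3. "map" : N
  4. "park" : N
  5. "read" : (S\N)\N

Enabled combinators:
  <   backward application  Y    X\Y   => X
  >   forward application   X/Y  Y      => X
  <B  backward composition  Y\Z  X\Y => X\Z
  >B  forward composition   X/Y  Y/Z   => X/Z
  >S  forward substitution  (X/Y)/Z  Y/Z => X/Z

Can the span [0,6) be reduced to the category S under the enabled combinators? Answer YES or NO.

YES

[0,6] S   <
  [0,4] N   <
    [0,2] S\N   >
      [0,1] "found" : (S\N)/(S\NP)
      [1,2] "every" : S\NP
    [2,4] N\(S\N)   >
      [2,3] "built" : (N\(S\N))/N
      [3,4] "map" : N
  [4,6] S\N   <
    [4,5] "park" : N
    [5,6] "read" : (S\N)\N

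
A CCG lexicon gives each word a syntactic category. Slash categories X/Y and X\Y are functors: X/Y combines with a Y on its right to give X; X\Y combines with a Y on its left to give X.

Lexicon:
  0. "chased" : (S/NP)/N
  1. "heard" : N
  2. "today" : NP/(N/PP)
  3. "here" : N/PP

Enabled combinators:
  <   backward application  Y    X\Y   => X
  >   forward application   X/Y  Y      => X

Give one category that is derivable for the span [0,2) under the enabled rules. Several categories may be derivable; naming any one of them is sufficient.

[0,4] S   >
  [0,2] S/NP   >
    [0,1] "chased" : (S/NP)/N
    [1,2] "heard" : N
  [2,4] NP   >
    [2,3] "today" : NP/(N/PP)
    [3,4] "here" : N/PP

S/NP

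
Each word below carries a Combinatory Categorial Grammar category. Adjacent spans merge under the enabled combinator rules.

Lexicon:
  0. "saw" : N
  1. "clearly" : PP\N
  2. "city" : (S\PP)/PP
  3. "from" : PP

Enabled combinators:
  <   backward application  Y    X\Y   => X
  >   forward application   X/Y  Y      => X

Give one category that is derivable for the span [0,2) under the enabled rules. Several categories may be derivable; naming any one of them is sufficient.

[0,4] S   <
  [0,2] PP   <
    [0,1] "saw" : N
    [1,2] "clearly" : PP\N
  [2,4] S\PP   >
    [2,3] "city" : (S\PP)/PP
    [3,4] "from" : PP

PP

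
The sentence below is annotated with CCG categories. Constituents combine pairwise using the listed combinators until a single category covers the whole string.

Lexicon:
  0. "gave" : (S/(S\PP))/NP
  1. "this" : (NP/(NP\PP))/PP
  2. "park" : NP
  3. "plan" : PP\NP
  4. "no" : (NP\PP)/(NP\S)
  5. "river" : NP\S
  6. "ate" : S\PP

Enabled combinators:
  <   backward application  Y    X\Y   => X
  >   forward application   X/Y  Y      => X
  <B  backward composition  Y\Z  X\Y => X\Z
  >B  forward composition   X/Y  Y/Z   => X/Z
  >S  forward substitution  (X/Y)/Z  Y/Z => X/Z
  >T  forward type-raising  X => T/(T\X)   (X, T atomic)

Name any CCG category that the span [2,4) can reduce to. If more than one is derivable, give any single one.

[0,7] S   >
  [0,6] S/(S\PP)   >
    [0,1] "gave" : (S/(S\PP))/NP
    [1,6] NP   >
      [1,4] NP/(NP\PP)   >
        [1,2] "this" : (NP/(NP\PP))/PP
        [2,4] PP   <
          [2,3] "park" : NP
          [3,4] "plan" : PP\NP
      [4,6] NP\PP   >
        [4,5] "no" : (NP\PP)/(NP\S)
        [5,6] "river" : NP\S
  [6,7] "ate" : S\PP

PP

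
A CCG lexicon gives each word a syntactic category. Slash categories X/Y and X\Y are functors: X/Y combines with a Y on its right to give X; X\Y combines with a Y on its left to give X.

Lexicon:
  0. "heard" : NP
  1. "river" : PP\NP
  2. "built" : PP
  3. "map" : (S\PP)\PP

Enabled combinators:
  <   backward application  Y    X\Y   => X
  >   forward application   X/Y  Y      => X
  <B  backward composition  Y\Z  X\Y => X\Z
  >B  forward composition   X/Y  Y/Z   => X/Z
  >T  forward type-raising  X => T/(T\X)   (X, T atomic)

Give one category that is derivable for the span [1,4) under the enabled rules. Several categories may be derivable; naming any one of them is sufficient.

S\NP

[0,4] S   >
  [0,1] S/(S\NP)   >T
    [0,1] "heard" : NP
  [1,4] S\NP   <B
    [1,2] "river" : PP\NP
    [2,4] S\PP   <
      [2,3] "built" : PP
      [3,4] "map" : (S\PP)\PP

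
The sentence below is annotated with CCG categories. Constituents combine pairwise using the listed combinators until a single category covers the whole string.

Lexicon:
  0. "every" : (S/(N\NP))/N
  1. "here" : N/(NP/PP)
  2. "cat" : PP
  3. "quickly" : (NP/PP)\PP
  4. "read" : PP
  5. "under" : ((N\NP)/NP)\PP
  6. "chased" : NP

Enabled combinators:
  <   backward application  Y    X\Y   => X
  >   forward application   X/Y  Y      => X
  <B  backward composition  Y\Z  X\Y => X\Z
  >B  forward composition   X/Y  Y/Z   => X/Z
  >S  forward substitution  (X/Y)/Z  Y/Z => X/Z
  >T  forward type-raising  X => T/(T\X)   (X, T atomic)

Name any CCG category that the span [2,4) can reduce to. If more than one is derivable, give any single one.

NP/PP

[0,7] S   >
  [0,6] S/NP   >B
    [0,4] S/(N\NP)   >
      [0,1] "every" : (S/(N\NP))/N
      [1,4] N   >
        [1,2] "here" : N/(NP/PP)
        [2,4] NP/PP   <
          [2,3] "cat" : PP
          [3,4] "quickly" : (NP/PP)\PP
    [4,6] (N\NP)/NP   <
      [4,5] "read" : PP
      [5,6] "under" : ((N\NP)/NP)\PP
  [6,7] "chased" : NP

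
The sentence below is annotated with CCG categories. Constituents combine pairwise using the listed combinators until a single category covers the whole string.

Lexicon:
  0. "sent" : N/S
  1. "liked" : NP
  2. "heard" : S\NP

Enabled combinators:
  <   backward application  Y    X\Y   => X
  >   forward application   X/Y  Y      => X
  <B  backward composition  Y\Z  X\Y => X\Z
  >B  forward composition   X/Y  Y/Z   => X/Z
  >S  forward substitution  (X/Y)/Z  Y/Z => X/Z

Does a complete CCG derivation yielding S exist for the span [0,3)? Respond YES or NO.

NO

N/S NP S\NP
CKY chart[0,3] = {N}; S ∉ chart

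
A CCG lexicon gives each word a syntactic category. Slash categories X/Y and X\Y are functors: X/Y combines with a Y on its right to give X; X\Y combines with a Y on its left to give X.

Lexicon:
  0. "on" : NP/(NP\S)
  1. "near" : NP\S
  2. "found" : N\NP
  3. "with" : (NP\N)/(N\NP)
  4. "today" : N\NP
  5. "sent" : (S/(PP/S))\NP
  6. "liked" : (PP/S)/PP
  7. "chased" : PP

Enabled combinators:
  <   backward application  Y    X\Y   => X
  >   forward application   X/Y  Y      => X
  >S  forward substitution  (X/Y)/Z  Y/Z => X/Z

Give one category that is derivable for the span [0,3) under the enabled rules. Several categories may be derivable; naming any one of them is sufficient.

[0,8] S   >
  [0,6] S/(PP/S)   <
    [0,5] NP   <
      [0,3] N   <
        [0,2] NP   >
          [0,1] "on" : NP/(NP\S)
          [1,2] "near" : NP\S
        [2,3] "found" : N\NP
      [3,5] NP\N   >
        [3,4] "with" : (NP\N)/(N\NP)
        [4,5] "today" : N\NP
    [5,6] "sent" : (S/(PP/S))\NP
  [6,8] PP/S   >
    [6,7] "liked" : (PP/S)/PP
    [7,8] "chased" : PP

N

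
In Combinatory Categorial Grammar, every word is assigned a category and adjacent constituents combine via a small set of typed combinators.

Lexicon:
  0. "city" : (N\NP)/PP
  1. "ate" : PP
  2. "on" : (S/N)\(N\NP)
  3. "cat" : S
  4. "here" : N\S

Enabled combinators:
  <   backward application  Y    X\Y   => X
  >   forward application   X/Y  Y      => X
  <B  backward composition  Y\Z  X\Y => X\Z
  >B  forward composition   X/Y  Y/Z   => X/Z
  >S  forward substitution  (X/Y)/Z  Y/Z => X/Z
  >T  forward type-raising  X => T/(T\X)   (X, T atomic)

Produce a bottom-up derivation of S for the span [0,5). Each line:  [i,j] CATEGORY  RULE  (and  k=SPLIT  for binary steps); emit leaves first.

[0,1] (N\NP)/PP  lex  "city"
[1,2] PP  lex  "ate"
[0,2] N\NP  >  k=1
[2,3] (S/N)\(N\NP)  lex  "on"
[0,3] S/N  <  k=2
[3,4] S  lex  "cat"
[3,4] N/(N\S)  >T
[4,5] N\S  lex  "here"
[3,5] N  >  k=4
[0,5] S  >  k=3

[0,5] S   >
  [0,3] S/N   <
    [0,2] N\NP   >
      [0,1] "city" : (N\NP)/PP
      [1,2] "ate" : PP
    [2,3] "on" : (S/N)\(N\NP)
  [3,5] N   >
    [3,4] N/(N\S)   >T
      [3,4] "cat" : S
    [4,5] "here" : N\S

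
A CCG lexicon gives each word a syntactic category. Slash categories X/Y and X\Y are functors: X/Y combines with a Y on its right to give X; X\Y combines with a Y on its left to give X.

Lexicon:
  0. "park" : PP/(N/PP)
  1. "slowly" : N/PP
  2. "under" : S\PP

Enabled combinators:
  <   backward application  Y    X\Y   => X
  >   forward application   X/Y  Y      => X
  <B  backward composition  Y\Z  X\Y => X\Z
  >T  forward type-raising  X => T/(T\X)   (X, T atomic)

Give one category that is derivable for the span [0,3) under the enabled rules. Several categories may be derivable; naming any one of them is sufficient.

[0,3] S   <
  [0,2] PP   >
    [0,1] "park" : PP/(N/PP)
    [1,2] "slowly" : N/PP
  [2,3] "under" : S\PP

S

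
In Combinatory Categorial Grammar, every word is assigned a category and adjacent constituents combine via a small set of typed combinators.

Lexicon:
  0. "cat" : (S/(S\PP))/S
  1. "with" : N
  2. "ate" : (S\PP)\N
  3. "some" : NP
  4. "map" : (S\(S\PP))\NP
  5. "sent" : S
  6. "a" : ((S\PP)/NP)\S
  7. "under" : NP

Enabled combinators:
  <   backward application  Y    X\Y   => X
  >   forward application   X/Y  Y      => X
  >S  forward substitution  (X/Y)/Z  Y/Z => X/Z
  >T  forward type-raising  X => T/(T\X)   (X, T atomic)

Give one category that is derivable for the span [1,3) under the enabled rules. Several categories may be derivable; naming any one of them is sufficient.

[0,8] S   >
  [0,5] S/(S\PP)   >
    [0,1] "cat" : (S/(S\PP))/S
    [1,5] S   <
      [1,3] S\PP   <
        [1,2] "with" : N
        [2,3] "ate" : (S\PP)\N
      [3,5] S\(S\PP)   <
        [3,4] "some" : NP
        [4,5] "map" : (S\(S\PP))\NP
  [5,8] S\PP   >
    [5,7] (S\PP)/NP   <
      [5,6] "sent" : S
      [6,7] "a" : ((S\PP)/NP)\S
    [7,8] "under" : NP

S\PP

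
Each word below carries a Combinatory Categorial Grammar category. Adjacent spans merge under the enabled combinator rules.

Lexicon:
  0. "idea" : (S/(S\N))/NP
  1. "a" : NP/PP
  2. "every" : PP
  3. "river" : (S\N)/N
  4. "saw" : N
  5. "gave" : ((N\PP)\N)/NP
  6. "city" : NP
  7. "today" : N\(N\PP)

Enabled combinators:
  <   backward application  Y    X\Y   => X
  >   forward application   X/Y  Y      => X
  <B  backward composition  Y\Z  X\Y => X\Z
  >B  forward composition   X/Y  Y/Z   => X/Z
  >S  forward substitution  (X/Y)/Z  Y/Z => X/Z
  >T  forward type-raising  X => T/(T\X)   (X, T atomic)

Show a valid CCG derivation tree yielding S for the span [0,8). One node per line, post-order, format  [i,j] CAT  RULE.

[0,8] S   >
  [0,3] S/(S\N)   >
    [0,1] "idea" : (S/(S\N))/NP
    [1,3] NP   >
      [1,2] "a" : NP/PP
      [2,3] "every" : PP
  [3,8] S\N   >
    [3,4] "river" : (S\N)/N
    [4,8] N   <
      [4,7] N\PP   <
        [4,5] "saw" : N
        [5,7] (N\PP)\N   >
          [5,6] "gave" : ((N\PP)\N)/NP
          [6,7] "city" : NP
      [7,8] "today" : N\(N\PP)

[0,1] (S/(S\N))/NP  lex  "idea"
[1,2] NP/PP  lex  "a"
[2,3] PP  lex  "every"
[1,3] NP  >  k=2
[0,3] S/(S\N)  >  k=1
[3,4] (S\N)/N  lex  "river"
[4,5] N  lex  "saw"
[5,6] ((N\PP)\N)/NP  lex  "gave"
[6,7] NP  lex  "city"
[5,7] (N\PP)\N  >  k=6
[4,7] N\PP  <  k=5
[7,8] N\(N\PP)  lex  "today"
[4,8] N  <  k=7
[3,8] S\N  >  k=4
[0,8] S  >  k=3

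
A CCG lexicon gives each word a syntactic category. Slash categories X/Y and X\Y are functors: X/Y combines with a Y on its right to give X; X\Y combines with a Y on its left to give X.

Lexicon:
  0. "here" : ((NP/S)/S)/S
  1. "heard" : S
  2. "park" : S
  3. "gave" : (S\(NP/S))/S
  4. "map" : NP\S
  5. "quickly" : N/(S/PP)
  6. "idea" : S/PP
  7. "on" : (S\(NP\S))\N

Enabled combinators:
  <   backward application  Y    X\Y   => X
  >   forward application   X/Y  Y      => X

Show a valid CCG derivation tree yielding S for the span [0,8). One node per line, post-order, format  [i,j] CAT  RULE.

[0,8] S   <
  [0,3] NP/S   >
    [0,2] (NP/S)/S   >
      [0,1] "here" : ((NP/S)/S)/S
      [1,2] "heard" : S
    [2,3] "park" : S
  [3,8] S\(NP/S)   >
    [3,4] "gave" : (S\(NP/S))/S
    [4,8] S   <
      [4,5] "map" : NP\S
      [5,8] S\(NP\S)   <
        [5,7] N   >
          [5,6] "quickly" : N/(S/PP)
          [6,7] "idea" : S/PP
        [7,8] "on" : (S\(NP\S))\N

[0,1] ((NP/S)/S)/S  lex  "here"
[1,2] S  lex  "heard"
[0,2] (NP/S)/S  >  k=1
[2,3] S  lex  "park"
[0,3] NP/S  >  k=2
[3,4] (S\(NP/S))/S  lex  "gave"
[4,5] NP\S  lex  "map"
[5,6] N/(S/PP)  lex  "quickly"
[6,7] S/PP  lex  "idea"
[5,7] N  >  k=6
[7,8] (S\(NP\S))\N  lex  "on"
[5,8] S\(NP\S)  <  k=7
[4,8] S  <  k=5
[3,8] S\(NP/S)  >  k=4
[0,8] S  <  k=3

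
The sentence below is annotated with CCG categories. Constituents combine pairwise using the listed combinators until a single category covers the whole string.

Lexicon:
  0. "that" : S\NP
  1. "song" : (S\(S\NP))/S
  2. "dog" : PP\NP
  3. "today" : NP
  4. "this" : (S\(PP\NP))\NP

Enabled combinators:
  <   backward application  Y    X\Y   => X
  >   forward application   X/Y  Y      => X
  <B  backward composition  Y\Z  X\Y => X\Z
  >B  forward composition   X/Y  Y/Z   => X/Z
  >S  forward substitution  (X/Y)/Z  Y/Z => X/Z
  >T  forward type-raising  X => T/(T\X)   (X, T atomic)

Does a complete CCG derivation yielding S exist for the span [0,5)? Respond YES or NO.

[0,5] S   <
  [0,1] "that" : S\NP
  [1,5] S\(S\NP)   >
    [1,2] "song" : (S\(S\NP))/S
    [2,5] S   <
      [2,3] "dog" : PP\NP
      [3,5] S\(PP\NP)   <
        [3,4] "today" : NP
        [4,5] "this" : (S\(PP\NP))\NP

YES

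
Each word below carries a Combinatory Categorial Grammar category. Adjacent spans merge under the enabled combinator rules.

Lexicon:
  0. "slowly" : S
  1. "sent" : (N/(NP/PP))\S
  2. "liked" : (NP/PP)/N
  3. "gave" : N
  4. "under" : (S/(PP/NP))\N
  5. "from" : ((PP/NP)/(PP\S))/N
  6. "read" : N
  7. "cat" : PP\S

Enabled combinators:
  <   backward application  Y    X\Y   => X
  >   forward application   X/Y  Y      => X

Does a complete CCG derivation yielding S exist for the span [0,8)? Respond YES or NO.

[0,8] S   >
  [0,5] S/(PP/NP)   <
    [0,4] N   >
      [0,2] N/(NP/PP)   <
        [0,1] "slowly" : S
        [1,2] "sent" : (N/(NP/PP))\S
      [2,4] NP/PP   >
        [2,3] "liked" : (NP/PP)/N
        [3,4] "gave" : N
    [4,5] "under" : (S/(PP/NP))\N
  [5,8] PP/NP   >
    [5,7] (PP/NP)/(PP\S)   >
      [5,6] "from" : ((PP/NP)/(PP\S))/N
      [6,7] "read" : N
    [7,8] "cat" : PP\S

YES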